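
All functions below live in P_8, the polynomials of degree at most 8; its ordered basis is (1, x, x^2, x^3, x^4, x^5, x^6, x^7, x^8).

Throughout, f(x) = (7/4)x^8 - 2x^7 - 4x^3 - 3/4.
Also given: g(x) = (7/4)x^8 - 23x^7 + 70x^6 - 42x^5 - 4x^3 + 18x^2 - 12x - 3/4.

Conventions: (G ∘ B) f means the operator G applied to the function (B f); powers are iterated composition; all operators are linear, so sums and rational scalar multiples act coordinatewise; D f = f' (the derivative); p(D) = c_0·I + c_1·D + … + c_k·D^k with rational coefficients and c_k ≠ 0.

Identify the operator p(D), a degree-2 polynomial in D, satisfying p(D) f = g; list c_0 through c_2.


c_0 = 1, c_1 = -3/2, c_2 = 1/2

D^0 f = (7/4)x^8 - 2x^7 - 4x^3 - 3/4
D^1 f = 14x^7 - 14x^6 - 12x^2
D^2 f = 98x^6 - 84x^5 - 24x
matching coefficients of g against c_0 f + c_1 Df + … from the top degree down determines the c_i
solution: c_0 = 1, c_1 = -3/2, c_2 = 1/2


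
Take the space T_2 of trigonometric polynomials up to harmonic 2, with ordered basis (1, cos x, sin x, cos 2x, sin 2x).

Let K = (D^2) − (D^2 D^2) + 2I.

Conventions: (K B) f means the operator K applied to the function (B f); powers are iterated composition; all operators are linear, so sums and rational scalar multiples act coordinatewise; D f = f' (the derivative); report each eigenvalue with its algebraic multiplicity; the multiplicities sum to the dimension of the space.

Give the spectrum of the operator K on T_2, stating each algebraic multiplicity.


λ = -18 (multiplicity 2), λ = 0 (multiplicity 2), λ = 2 (multiplicity 1)

image of 1: 2
image of cos x: 0
image of sin x: 0
image of cos 2x: -18cos 2x
image of sin 2x: -18sin 2x
the matrix is diagonal; its diagonal is (2, 0, 0, -18, -18)
for a triangular matrix the eigenvalues are the diagonal entries, with algebraic multiplicity their repetition count


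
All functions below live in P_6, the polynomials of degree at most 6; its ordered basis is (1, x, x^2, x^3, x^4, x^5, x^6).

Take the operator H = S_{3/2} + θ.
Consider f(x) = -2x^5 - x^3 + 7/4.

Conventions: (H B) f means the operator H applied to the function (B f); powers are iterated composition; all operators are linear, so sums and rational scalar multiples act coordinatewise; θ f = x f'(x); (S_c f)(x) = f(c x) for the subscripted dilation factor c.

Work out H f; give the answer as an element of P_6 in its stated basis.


the image equals g(x) = -(403/16)x^5 - (51/8)x^3 + 7/4

S_{3/2} f = -(243/16)x^5 - (27/8)x^3 + 7/4
θ f = -10x^5 - 3x^3
(S_{3/2} + θ) f = -(403/16)x^5 - (51/8)x^3 + 7/4


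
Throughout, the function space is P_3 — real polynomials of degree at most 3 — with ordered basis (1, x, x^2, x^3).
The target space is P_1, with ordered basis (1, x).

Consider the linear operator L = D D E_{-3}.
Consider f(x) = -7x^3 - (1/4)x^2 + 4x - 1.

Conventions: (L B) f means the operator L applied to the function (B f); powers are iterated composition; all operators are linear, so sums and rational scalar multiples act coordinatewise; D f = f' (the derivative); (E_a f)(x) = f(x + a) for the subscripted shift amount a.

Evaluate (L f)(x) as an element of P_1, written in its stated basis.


the image equals g(x) = -42x + 251/2

E_{-3} f = -7x^3 + (251/4)x^2 - (367/2)x + 695/4
D E_{-3} f = -21x^2 + (251/2)x - 367/2
D D E_{-3} f = -42x + 251/2


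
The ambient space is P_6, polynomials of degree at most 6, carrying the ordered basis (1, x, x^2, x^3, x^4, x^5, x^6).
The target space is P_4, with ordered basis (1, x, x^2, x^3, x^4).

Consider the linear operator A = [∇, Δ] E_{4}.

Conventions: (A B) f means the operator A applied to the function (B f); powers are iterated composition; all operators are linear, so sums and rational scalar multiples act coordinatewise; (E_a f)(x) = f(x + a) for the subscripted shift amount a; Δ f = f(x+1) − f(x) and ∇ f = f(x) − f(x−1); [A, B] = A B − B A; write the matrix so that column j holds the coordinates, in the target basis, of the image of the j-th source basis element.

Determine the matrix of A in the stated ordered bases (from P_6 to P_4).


image of 1: 0
image of x: 0
image of x^2: 0
image of x^3: 0
image of x^4: 0
image of x^5: 0
image of x^6: 0
each image's coordinates form column j of the matrix

the matrix is [[0, 0, 0, 0, 0, 0, 0]; [0, 0, 0, 0, 0, 0, 0]; [0, 0, 0, 0, 0, 0, 0]; [0, 0, 0, 0, 0, 0, 0]; [0, 0, 0, 0, 0, 0, 0]] (rows listed top to bottom)


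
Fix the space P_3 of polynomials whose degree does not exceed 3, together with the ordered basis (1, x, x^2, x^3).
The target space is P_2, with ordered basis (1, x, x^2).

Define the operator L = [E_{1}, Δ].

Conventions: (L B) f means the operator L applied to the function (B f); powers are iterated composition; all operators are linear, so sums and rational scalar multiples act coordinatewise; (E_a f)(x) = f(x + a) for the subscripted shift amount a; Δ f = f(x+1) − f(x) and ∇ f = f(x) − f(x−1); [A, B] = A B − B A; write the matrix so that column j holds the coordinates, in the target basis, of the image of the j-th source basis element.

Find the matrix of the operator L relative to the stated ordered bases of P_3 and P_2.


the matrix is [[0, 0, 0, 0]; [0, 0, 0, 0]; [0, 0, 0, 0]] (rows listed top to bottom)

image of 1: 0
image of x: 0
image of x^2: 0
image of x^3: 0
each image's coordinates form column j of the matrix


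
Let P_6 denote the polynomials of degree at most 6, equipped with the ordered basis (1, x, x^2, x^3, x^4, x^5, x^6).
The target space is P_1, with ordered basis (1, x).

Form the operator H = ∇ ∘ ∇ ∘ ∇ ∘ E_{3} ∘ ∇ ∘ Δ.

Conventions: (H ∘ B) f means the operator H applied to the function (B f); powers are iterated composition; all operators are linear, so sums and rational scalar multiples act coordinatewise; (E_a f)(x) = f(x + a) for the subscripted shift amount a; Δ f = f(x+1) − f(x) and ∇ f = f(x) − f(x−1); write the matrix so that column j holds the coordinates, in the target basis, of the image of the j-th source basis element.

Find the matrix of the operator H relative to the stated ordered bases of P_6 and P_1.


the matrix is [[0, 0, 0, 0, 0, 120, 1080]; [0, 0, 0, 0, 0, 0, 720]] (rows listed top to bottom)

image of 1: 0
image of x: 0
image of x^2: 0
image of x^3: 0
image of x^4: 0
image of x^5: 120
image of x^6: 720x + 1080
each image's coordinates form column j of the matrix


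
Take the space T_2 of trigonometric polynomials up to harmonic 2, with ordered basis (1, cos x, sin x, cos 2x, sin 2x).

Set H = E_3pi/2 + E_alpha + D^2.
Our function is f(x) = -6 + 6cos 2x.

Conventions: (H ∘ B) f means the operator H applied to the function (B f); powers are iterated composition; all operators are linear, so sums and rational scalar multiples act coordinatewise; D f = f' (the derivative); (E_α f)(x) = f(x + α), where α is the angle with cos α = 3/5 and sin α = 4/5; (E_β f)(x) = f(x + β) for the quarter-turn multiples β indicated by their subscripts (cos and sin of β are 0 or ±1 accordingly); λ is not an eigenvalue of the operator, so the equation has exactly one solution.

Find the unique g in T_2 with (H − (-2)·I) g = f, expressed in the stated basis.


the result is g(x) = -3/2 - (123/73)cos 2x + (36/73)sin 2x

write g with unknown coordinates in the stated basis and equate coefficients in (H − (-2)·I) g = f
solving from the highest basis element down gives g = -3/2 - (123/73)cos 2x + (36/73)sin 2x
check: H g = -3 + (684/73)cos 2x - (72/73)sin 2x
so H g − (-2)·g = -6 + 6cos 2x = f ✓


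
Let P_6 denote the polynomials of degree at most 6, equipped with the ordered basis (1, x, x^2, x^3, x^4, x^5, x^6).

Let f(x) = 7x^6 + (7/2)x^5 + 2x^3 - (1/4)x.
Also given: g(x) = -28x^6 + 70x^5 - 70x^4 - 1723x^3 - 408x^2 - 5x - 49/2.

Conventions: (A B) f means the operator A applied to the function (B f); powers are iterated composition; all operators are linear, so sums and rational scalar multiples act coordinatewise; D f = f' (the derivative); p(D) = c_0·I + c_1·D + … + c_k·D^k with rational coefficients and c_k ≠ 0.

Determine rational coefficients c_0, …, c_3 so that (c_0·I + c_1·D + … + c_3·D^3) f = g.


c_0 = -4, c_1 = 2, c_2 = -1/2, c_3 = -2

D^0 f = 7x^6 + (7/2)x^5 + 2x^3 - (1/4)x
D^1 f = 42x^5 + (35/2)x^4 + 6x^2 - 1/4
D^2 f = 210x^4 + 70x^3 + 12x
D^3 f = 840x^3 + 210x^2 + 12
matching coefficients of g against c_0 f + c_1 Df + … from the top degree down determines the c_i
solution: c_0 = -4, c_1 = 2, c_2 = -1/2, c_3 = -2


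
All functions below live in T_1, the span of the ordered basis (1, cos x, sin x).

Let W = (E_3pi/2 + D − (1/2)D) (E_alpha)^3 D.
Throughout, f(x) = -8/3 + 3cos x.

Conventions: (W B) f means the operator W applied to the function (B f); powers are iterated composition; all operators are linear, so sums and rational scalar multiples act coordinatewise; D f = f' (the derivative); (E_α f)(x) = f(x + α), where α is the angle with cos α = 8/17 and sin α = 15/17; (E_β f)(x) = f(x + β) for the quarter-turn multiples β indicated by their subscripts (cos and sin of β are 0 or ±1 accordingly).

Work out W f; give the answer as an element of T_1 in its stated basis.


the image equals g(x) = -(7332/4913)cos x + (1485/9826)sin x

D f = -3sin x
E_alpha D f = -(45/17)cos x - (24/17)sin x
E_alpha E_alpha D f = -(720/289)cos x + (483/289)sin x
E_alpha E_alpha E_alpha D f = (1485/4913)cos x + (14664/4913)sin x
E_3pi/2 ((E_alpha)^3 D) f = -(14664/4913)cos x + (1485/4913)sin x
D ((E_alpha)^3 D) f = (14664/4913)cos x - (1485/4913)sin x
D ((E_alpha)^3 D) f = (14664/4913)cos x - (1485/4913)sin x
(-(1/2)D) ((E_alpha)^3 D) f = -(7332/4913)cos x + (1485/9826)sin x
(E_3pi/2 + D − (1/2)D) ((E_alpha)^3 D) f = -(7332/4913)cos x + (1485/9826)sin x


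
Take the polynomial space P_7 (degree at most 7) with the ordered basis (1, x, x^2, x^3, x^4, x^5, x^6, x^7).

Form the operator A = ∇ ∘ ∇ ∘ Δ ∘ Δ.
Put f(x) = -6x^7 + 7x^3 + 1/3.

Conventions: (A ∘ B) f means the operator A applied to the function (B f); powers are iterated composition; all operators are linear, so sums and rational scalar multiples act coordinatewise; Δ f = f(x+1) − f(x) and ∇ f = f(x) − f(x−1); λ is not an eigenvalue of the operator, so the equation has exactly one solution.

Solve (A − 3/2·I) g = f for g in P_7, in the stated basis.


the image equals g(x) = 4x^7 + (6706/3)x^3 + 2240x - 2/9

write g with unknown coordinates in the stated basis and equate coefficients in (A − 3/2·I) g = f
solving from the highest basis element down gives g = 4x^7 + (6706/3)x^3 + 2240x - 2/9
check: A g = 3360x^3 + 3360x
so A g − 3/2·g = -6x^7 + 7x^3 + 1/3 = f ✓


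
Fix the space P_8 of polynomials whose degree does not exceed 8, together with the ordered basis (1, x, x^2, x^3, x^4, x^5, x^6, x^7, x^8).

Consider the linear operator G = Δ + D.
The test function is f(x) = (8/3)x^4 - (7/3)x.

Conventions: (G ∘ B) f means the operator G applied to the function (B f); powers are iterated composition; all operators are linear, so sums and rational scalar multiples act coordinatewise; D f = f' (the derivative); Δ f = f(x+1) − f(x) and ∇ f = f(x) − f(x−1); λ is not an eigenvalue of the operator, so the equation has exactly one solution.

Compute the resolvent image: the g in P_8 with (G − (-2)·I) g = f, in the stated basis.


write g with unknown coordinates in the stated basis and equate coefficients in (G − (-2)·I) g = f
solving from the highest basis element down gives g = (4/3)x^4 - (16/3)x^3 + 12x^2 - (119/6)x + 95/6
check: G g = (32/3)x^3 - 24x^2 + (112/3)x - 95/3
so G g − (-2)·g = (8/3)x^4 - (7/3)x = f ✓

the result is g(x) = (4/3)x^4 - (16/3)x^3 + 12x^2 - (119/6)x + 95/6


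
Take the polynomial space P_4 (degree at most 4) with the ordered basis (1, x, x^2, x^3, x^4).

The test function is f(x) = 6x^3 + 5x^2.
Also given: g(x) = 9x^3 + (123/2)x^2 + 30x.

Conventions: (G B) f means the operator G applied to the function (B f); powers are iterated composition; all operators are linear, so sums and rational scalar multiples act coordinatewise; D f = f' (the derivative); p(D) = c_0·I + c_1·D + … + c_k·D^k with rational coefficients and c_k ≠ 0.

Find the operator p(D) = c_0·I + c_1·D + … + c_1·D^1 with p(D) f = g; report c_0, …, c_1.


p(D) = (3/2)·I + 3·D, i.e. c_0 = 3/2, c_1 = 3

D^0 f = 6x^3 + 5x^2
D^1 f = 18x^2 + 10x
matching coefficients of g against c_0 f + c_1 Df + … from the top degree down determines the c_i
solution: c_0 = 3/2, c_1 = 3


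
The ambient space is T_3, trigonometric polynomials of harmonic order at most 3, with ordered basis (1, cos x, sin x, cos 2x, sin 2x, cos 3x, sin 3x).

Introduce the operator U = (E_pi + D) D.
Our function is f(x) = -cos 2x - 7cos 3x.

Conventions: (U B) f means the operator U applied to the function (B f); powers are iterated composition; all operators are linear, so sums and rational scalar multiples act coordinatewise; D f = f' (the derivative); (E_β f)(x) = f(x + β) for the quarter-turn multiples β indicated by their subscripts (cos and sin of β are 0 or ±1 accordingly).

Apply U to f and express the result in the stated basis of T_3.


D f = 2sin 2x + 21sin 3x
E_pi D f = 2sin 2x - 21sin 3x
D D f = 4cos 2x + 63cos 3x
(E_pi + D) D f = 4cos 2x + 2sin 2x + 63cos 3x - 21sin 3x

the image equals g(x) = 4cos 2x + 2sin 2x + 63cos 3x - 21sin 3x


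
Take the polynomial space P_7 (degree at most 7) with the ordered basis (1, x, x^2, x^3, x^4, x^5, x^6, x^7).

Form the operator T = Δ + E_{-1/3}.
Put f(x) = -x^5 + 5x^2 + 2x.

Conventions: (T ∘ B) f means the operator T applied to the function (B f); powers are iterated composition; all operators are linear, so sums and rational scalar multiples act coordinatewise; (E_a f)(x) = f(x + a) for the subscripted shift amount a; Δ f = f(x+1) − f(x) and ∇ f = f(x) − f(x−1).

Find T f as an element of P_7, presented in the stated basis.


Δ f = -5x^4 - 10x^3 - 10x^2 + 5x + 6
E_{-1/3} f = -x^5 + (5/3)x^4 - (10/9)x^3 + (145/27)x^2 - (113/81)x - 26/243
(Δ + E_{-1/3}) f = -x^5 - (10/3)x^4 - (100/9)x^3 - (125/27)x^2 + (292/81)x + 1432/243

the result is g(x) = -x^5 - (10/3)x^4 - (100/9)x^3 - (125/27)x^2 + (292/81)x + 1432/243


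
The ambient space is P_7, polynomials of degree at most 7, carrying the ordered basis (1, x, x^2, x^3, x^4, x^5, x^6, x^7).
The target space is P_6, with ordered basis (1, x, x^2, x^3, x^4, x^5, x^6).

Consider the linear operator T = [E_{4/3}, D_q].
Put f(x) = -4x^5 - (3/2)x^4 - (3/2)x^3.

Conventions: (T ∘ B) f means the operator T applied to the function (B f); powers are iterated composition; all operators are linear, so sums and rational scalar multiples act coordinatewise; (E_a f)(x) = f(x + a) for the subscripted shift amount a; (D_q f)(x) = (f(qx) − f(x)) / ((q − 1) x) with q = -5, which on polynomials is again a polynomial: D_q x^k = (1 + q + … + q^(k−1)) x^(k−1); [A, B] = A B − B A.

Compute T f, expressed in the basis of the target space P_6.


D_q f = -2084x^4 + 156x^3 - (63/2)x^2
E_{4/3} D_q f = -2084x^4 - (32876/3)x^3 - (129821/6)x^2 - (513308/27)x - 508088/81
E_{4/3} f = -4x^5 - (169/6)x^4 - (1451/18)x^3 - (3154/27)x^2 - (6920/81)x - 6112/243
D_q E_{4/3} f = -2084x^4 + (8788/3)x^3 - (10157/6)x^2 + (12616/27)x - 6920/81
[E_{4/3}, D_q] f = -13888x^3 - 19944x^2 - (58436/3)x - 167056/27

the image equals g(x) = -13888x^3 - 19944x^2 - (58436/3)x - 167056/27


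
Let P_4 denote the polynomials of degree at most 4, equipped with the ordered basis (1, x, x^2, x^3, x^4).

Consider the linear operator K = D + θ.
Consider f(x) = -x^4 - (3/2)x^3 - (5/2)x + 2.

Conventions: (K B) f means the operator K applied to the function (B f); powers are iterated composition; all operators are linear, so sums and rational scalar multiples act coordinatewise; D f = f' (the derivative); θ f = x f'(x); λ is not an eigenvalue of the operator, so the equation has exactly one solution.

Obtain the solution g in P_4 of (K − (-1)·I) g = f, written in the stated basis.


write g with unknown coordinates in the stated basis and equate coefficients in (K − (-1)·I) g = f
solving from the highest basis element down gives g = -(1/5)x^4 - (7/40)x^3 + (7/40)x^2 - (57/40)x + 137/40
check: K g = -(4/5)x^4 - (53/40)x^3 - (7/40)x^2 - (43/40)x - 57/40
so K g − (-1)·g = -x^4 - (3/2)x^3 - (5/2)x + 2 = f ✓

the image equals g(x) = -(1/5)x^4 - (7/40)x^3 + (7/40)x^2 - (57/40)x + 137/40


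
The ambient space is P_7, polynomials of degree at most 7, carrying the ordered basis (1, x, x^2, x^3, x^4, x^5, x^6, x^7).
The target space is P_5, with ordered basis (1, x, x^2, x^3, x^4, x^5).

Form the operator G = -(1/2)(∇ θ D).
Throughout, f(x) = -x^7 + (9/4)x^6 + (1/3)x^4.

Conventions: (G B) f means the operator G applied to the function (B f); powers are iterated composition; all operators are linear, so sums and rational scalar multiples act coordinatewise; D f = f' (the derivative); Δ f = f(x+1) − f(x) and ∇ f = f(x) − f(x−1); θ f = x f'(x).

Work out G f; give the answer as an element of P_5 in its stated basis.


D f = -7x^6 + (27/2)x^5 + (4/3)x^3
θ D f = -42x^6 + (135/2)x^5 + 4x^3
∇ θ D f = -252x^5 + (1935/2)x^4 - 1515x^3 + 1317x^2 - (1203/2)x + 227/2
(-(1/2)(∇ θ D)) f = 126x^5 - (1935/4)x^4 + (1515/2)x^3 - (1317/2)x^2 + (1203/4)x - 227/4

the result is g(x) = 126x^5 - (1935/4)x^4 + (1515/2)x^3 - (1317/2)x^2 + (1203/4)x - 227/4


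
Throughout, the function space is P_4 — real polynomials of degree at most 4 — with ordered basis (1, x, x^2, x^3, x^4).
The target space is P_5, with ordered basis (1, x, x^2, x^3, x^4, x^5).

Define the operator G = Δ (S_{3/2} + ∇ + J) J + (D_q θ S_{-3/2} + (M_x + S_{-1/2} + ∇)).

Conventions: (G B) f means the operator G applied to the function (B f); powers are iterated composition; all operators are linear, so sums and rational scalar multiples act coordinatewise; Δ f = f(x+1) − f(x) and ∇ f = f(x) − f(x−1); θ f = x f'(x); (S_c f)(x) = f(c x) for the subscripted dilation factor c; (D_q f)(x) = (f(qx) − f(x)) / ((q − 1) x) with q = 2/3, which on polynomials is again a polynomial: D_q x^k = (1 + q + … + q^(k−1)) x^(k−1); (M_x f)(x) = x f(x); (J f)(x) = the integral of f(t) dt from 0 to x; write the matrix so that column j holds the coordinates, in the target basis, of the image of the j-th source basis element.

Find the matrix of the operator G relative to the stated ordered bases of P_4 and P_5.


the matrix is [[3, 43/24, 5/24, 901/320, 53/96]; [2, 9/4, 365/24, 37/16, 2207/160]; [0, 3/2, 33/8, -233/32, 155/16]; [0, 0, 4/3, 87/16, 3485/48]; [0, 0, 0, 5/4, 261/32]; [0, 0, 0, 0, 6/5]] (rows listed top to bottom)

image of 1: 2x + 3
image of x: (3/2)x^2 + (9/4)x + 43/24
image of x^2: (4/3)x^3 + (33/8)x^2 + (365/24)x + 5/24
image of x^3: (5/4)x^4 + (87/16)x^3 - (233/32)x^2 + (37/16)x + 901/320
image of x^4: (6/5)x^5 + (261/32)x^4 + (3485/48)x^3 + (155/16)x^2 + (2207/160)x + 53/96
each image's coordinates form column j of the matrix


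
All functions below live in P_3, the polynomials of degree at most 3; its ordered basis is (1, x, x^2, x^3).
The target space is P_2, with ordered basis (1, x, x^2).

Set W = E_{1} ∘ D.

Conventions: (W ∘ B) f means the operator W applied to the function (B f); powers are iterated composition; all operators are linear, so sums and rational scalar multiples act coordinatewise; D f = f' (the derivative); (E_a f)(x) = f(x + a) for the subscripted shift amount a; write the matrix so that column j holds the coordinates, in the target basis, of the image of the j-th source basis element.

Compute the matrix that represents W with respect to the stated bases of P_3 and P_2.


the matrix is [[0, 1, 2, 3]; [0, 0, 2, 6]; [0, 0, 0, 3]] (rows listed top to bottom)

image of 1: 0
image of x: 1
image of x^2: 2x + 2
image of x^3: 3x^2 + 6x + 3
each image's coordinates form column j of the matrix


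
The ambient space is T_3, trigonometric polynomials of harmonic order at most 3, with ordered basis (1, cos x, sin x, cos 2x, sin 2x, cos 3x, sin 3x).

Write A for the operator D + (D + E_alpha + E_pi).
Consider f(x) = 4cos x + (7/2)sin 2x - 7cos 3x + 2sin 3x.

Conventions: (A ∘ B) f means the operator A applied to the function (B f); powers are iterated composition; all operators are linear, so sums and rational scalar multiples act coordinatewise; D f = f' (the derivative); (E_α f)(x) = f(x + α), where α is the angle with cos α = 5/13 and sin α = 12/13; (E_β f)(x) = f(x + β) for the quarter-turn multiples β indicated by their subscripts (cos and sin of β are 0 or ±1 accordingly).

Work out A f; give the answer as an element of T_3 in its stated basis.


g(x) = -(32/13)cos x - (152/13)sin x + (2786/169)cos 2x + (175/169)sin 2x + (54332/2197)cos 3x + (78014/2197)sin 3x

D f = -4sin x + 7cos 2x + 6cos 3x + 21sin 3x
D f = -4sin x + 7cos 2x + 6cos 3x + 21sin 3x
E_alpha f = (20/13)cos x - (48/13)sin x + (420/169)cos 2x - (833/338)sin 2x + (12589/2197)cos 3x - (9866/2197)sin 3x
E_pi f = -4cos x + (7/2)sin 2x + 7cos 3x - 2sin 3x
(D + E_alpha + E_pi) f = -(32/13)cos x - (100/13)sin x + (1603/169)cos 2x + (175/169)sin 2x + (41150/2197)cos 3x + (31877/2197)sin 3x
(D + (D + E_alpha + E_pi)) f = -(32/13)cos x - (152/13)sin x + (2786/169)cos 2x + (175/169)sin 2x + (54332/2197)cos 3x + (78014/2197)sin 3x


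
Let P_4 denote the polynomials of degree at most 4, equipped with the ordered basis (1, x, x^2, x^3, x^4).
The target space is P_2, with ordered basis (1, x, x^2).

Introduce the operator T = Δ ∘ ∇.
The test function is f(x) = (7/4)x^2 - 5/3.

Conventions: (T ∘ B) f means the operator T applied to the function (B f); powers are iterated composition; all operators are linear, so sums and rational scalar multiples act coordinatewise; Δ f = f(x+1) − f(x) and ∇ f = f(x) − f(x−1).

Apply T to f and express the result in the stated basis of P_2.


∇ f = (7/2)x - 7/4
Δ ∇ f = 7/2

the image equals g(x) = 7/2


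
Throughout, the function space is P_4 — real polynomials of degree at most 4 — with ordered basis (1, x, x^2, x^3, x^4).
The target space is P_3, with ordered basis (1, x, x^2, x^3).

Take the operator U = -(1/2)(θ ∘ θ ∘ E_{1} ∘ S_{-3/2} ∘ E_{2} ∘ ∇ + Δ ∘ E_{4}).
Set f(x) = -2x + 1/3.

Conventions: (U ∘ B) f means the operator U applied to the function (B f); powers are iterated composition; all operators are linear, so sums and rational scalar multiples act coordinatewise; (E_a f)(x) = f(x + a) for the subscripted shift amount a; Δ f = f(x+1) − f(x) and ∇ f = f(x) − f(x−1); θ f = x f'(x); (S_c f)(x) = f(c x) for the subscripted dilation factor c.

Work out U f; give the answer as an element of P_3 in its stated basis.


the result is g(x) = 1

∇ f = -2
E_{2} ∇ f = -2
S_{-3/2} E_{2} ∇ f = -2
E_{1} S_{-3/2} E_{2} ∇ f = -2
θ (E_{1} ∘ S_{-3/2} ∘ E_{2}) ∇ f = 0
θ θ (E_{1} ∘ S_{-3/2} ∘ E_{2}) ∇ f = 0
E_{4} f = -2x - 23/3
Δ E_{4} f = -2
(θ ∘ θ ∘ E_{1} ∘ S_{-3/2} ∘ E_{2} ∘ ∇ + Δ ∘ E_{4}) f = -2
(-(1/2)(θ ∘ θ ∘ E_{1} ∘ S_{-3/2} ∘ E_{2} ∘ ∇ + Δ ∘ E_{4})) f = 1


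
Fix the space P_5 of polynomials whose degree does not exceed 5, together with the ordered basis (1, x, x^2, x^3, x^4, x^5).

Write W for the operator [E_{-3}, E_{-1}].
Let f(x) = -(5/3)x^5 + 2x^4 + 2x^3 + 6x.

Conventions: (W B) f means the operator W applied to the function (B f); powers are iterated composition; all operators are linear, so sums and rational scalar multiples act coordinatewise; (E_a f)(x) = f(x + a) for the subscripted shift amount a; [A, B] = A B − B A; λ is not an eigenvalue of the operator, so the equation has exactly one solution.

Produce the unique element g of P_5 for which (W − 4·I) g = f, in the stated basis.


g(x) = (5/12)x^5 - (1/2)x^4 - (1/2)x^3 - (3/2)x

write g with unknown coordinates in the stated basis and equate coefficients in (W − 4·I) g = f
solving from the highest basis element down gives g = (5/12)x^5 - (1/2)x^4 - (1/2)x^3 - (3/2)x
check: W g = 0
so W g − 4·g = -(5/3)x^5 + 2x^4 + 2x^3 + 6x = f ✓


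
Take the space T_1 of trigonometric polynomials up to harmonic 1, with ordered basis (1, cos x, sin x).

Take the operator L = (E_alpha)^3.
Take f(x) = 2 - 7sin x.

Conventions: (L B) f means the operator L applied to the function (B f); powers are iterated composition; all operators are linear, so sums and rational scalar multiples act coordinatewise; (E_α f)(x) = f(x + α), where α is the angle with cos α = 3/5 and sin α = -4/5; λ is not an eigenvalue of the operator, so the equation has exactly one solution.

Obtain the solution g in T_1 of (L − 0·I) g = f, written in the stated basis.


g(x) = 2 - (308/125)cos x + (819/125)sin x

write g with unknown coordinates in the stated basis and equate coefficients in (L − 0·I) g = f
solving from the highest basis element down gives g = 2 - (308/125)cos x + (819/125)sin x
check: L g = 2 - 7sin x
so L g − 0·g = 2 - 7sin x = f ✓


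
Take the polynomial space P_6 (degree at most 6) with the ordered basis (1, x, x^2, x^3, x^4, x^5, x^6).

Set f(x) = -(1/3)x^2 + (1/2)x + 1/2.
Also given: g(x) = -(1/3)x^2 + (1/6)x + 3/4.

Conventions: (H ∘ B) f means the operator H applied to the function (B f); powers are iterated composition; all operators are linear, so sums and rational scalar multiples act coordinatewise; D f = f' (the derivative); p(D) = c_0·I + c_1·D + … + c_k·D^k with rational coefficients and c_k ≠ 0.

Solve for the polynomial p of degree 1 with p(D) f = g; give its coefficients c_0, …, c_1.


p(D) = I + (1/2)·D, i.e. c_0 = 1, c_1 = 1/2

D^0 f = -(1/3)x^2 + (1/2)x + 1/2
D^1 f = -(2/3)x + 1/2
matching coefficients of g against c_0 f + c_1 Df + … from the top degree down determines the c_i
solution: c_0 = 1, c_1 = 1/2


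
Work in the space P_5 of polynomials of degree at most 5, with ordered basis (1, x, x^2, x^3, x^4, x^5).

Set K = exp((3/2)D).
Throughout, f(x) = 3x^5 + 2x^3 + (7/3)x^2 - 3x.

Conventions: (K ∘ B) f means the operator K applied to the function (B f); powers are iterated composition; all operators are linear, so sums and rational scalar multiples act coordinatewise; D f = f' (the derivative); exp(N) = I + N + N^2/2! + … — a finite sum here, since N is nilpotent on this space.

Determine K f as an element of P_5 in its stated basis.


order-1 term: (45/2)x^4 + 9x^2 + 7x - 9/2
order-2 term: (135/2)x^3 + (27/2)x + 21/4
order-3 term: (405/4)x^2 + 27/4
order-4 term: (1215/16)x
order-5 term: 729/32
the series for exp((3/2)D) f terminates at order 5
exp((3/2)D) f = 3x^5 + (45/2)x^4 + (139/2)x^3 + (1351/12)x^2 + (1495/16)x + 969/32

g(x) = 3x^5 + (45/2)x^4 + (139/2)x^3 + (1351/12)x^2 + (1495/16)x + 969/32


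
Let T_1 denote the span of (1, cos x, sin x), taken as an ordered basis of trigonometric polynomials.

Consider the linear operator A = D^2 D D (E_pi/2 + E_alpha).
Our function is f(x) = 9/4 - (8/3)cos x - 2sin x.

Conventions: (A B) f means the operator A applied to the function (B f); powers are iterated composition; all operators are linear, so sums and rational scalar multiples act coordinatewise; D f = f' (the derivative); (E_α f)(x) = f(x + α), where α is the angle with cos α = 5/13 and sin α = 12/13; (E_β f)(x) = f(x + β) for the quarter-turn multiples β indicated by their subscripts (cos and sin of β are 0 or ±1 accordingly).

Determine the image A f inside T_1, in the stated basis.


E_pi/2 f = 9/4 - 2cos x + (8/3)sin x
E_alpha f = 9/4 - (112/39)cos x + (22/13)sin x
(E_pi/2 + E_alpha) f = 9/2 - (190/39)cos x + (170/39)sin x
D (E_pi/2 + E_alpha) f = (170/39)cos x + (190/39)sin x
D D (E_pi/2 + E_alpha) f = (190/39)cos x - (170/39)sin x
D (D D) (E_pi/2 + E_alpha) f = -(170/39)cos x - (190/39)sin x
D D (D D) (E_pi/2 + E_alpha) f = -(190/39)cos x + (170/39)sin x

g(x) = -(190/39)cos x + (170/39)sin x


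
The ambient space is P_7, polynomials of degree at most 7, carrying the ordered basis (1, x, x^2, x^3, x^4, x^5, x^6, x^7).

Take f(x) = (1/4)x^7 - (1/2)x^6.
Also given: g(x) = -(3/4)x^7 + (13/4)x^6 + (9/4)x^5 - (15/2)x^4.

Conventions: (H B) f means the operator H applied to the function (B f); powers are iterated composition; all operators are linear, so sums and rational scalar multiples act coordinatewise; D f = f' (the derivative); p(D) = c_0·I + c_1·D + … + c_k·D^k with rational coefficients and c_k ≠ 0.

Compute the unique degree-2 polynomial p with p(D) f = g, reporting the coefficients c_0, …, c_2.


p(D) = -3·I + D + (1/2)·D^2, i.e. c_0 = -3, c_1 = 1, c_2 = 1/2

D^0 f = (1/4)x^7 - (1/2)x^6
D^1 f = (7/4)x^6 - 3x^5
D^2 f = (21/2)x^5 - 15x^4
matching coefficients of g against c_0 f + c_1 Df + … from the top degree down determines the c_i
solution: c_0 = -3, c_1 = 1, c_2 = 1/2


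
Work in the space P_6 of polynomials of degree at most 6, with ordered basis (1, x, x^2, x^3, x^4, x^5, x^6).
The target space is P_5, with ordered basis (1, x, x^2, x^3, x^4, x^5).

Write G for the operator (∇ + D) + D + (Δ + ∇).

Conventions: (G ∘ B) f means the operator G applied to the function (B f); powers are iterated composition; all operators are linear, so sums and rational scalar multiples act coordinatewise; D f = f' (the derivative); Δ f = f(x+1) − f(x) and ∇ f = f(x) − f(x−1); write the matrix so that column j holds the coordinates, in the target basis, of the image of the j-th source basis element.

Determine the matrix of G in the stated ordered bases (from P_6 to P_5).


the matrix is [[0, 5, -1, 3, -1, 3, -1]; [0, 0, 10, -3, 12, -5, 18]; [0, 0, 0, 15, -6, 30, -15]; [0, 0, 0, 0, 20, -10, 60]; [0, 0, 0, 0, 0, 25, -15]; [0, 0, 0, 0, 0, 0, 30]] (rows listed top to bottom)

image of 1: 0
image of x: 5
image of x^2: 10x - 1
image of x^3: 15x^2 - 3x + 3
image of x^4: 20x^3 - 6x^2 + 12x - 1
image of x^5: 25x^4 - 10x^3 + 30x^2 - 5x + 3
image of x^6: 30x^5 - 15x^4 + 60x^3 - 15x^2 + 18x - 1
each image's coordinates form column j of the matrix


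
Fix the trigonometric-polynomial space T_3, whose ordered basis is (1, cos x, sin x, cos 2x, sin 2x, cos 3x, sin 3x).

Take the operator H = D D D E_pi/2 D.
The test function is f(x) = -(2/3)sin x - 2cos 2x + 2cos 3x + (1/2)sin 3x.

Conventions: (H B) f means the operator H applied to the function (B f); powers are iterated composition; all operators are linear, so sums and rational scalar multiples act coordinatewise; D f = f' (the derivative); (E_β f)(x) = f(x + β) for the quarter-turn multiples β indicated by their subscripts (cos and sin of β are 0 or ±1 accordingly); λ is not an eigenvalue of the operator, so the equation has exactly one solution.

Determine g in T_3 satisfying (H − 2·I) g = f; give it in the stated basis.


write g with unknown coordinates in the stated basis and equate coefficients in (H − 2·I) g = f
solving from the highest basis element down gives g = (2/15)cos x + (4/15)sin x + (1/9)cos 2x + (73/13130)cos 3x - (163/6565)sin 3x
check: H g = (4/15)cos x - (2/15)sin x - (16/9)cos 2x + (13203/6565)cos 3x + (5913/13130)sin 3x
so H g − 2·g = -(2/3)sin x - 2cos 2x + 2cos 3x + (1/2)sin 3x = f ✓

the image equals g(x) = (2/15)cos x + (4/15)sin x + (1/9)cos 2x + (73/13130)cos 3x - (163/6565)sin 3x


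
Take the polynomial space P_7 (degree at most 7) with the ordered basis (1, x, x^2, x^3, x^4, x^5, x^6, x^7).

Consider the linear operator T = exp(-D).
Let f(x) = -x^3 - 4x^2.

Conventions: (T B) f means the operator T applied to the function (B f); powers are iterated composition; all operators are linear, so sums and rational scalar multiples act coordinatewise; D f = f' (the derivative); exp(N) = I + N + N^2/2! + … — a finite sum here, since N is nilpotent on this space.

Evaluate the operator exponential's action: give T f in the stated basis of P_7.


order-1 term: 3x^2 + 8x
order-2 term: -3x - 4
order-3 term: 1
the series for exp(-D) f terminates at order 3
exp(-D) f = -x^3 - x^2 + 5x - 3

the result is g(x) = -x^3 - x^2 + 5x - 3


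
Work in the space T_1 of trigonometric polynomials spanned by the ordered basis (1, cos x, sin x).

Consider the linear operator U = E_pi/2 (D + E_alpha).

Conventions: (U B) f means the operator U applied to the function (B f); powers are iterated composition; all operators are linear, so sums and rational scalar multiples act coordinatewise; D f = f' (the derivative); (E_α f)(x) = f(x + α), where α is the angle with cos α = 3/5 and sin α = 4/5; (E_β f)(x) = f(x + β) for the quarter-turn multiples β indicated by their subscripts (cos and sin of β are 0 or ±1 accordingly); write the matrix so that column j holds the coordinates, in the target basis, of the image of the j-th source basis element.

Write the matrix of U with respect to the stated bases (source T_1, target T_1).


image of 1: 1
image of cos x: -(9/5)cos x - (3/5)sin x
image of sin x: (3/5)cos x - (9/5)sin x
each image's coordinates form column j of the matrix

the matrix is [[1, 0, 0]; [0, -9/5, 3/5]; [0, -3/5, -9/5]] (rows listed top to bottom)


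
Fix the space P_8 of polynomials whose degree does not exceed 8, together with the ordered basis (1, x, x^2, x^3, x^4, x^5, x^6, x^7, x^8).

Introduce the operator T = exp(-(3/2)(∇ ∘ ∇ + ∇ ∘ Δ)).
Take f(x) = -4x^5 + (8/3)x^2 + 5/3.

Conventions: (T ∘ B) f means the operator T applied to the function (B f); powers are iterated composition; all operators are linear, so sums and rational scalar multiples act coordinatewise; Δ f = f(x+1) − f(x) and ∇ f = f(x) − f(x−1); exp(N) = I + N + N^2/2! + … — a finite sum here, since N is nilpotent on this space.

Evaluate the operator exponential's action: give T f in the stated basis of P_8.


g(x) = -4x^5 + 240x^3 - (1072/3)x^2 - 1680x + 5897/3

order-1 term: 240x^3 - 360x^2 + 480x - 196
order-2 term: -2160x + 2160
the series for exp(-(3/2)(∇ ∘ ∇ + ∇ ∘ Δ)) f terminates at order 2
exp(-(3/2)(∇ ∘ ∇ + ∇ ∘ Δ)) f = -4x^5 + 240x^3 - (1072/3)x^2 - 1680x + 5897/3


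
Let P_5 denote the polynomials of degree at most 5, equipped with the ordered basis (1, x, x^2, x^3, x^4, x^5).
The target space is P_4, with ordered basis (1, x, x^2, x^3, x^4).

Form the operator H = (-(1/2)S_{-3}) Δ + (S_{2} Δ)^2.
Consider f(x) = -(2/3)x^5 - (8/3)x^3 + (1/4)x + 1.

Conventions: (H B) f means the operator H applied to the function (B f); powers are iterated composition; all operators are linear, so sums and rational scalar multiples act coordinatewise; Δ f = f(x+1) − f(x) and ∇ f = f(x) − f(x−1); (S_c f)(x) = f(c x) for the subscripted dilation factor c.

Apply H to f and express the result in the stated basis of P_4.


Δ f = -(10/3)x^4 - (20/3)x^3 - (44/3)x^2 - (34/3)x - 37/12
S_{-3} Δ f = -270x^4 + 180x^3 - 132x^2 + 34x - 37/12
(-(1/2)S_{-3}) Δ f = 135x^4 - 90x^3 + 66x^2 - 17x + 37/24
Δ f = -(10/3)x^4 - (20/3)x^3 - (44/3)x^2 - (34/3)x - 37/12
S_{2} Δ f = -(160/3)x^4 - (160/3)x^3 - (176/3)x^2 - (68/3)x - 37/12
Δ (S_{2} Δ) f = -(640/3)x^3 - 480x^2 - (1472/3)x - 188
S_{2} Δ (S_{2} Δ) f = -(5120/3)x^3 - 1920x^2 - (2944/3)x - 188
((-(1/2)S_{-3}) Δ + (S_{2} Δ)^2) f = 135x^4 - (5390/3)x^3 - 1854x^2 - (2995/3)x - 4475/24

the result is g(x) = 135x^4 - (5390/3)x^3 - 1854x^2 - (2995/3)x - 4475/24


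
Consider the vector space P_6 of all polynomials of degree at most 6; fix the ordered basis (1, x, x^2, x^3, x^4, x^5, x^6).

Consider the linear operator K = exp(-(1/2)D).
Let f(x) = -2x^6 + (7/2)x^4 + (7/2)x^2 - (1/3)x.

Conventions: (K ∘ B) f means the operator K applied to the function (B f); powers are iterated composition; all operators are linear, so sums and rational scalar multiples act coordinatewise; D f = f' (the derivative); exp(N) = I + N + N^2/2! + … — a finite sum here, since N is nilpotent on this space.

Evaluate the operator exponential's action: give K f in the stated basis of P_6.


order-1 term: 6x^5 - 7x^3 - (7/2)x + 1/6
order-2 term: -(15/2)x^4 + (21/4)x^2 + 7/8
order-3 term: 5x^3 - (7/4)x
order-4 term: -(15/8)x^2 + 7/32
order-5 term: (3/8)x
order-6 term: -1/32
the series for exp(-(1/2)D) f terminates at order 6
exp(-(1/2)D) f = -2x^6 + 6x^5 - 4x^4 - 2x^3 + (55/8)x^2 - (125/24)x + 59/48

the image equals g(x) = -2x^6 + 6x^5 - 4x^4 - 2x^3 + (55/8)x^2 - (125/24)x + 59/48


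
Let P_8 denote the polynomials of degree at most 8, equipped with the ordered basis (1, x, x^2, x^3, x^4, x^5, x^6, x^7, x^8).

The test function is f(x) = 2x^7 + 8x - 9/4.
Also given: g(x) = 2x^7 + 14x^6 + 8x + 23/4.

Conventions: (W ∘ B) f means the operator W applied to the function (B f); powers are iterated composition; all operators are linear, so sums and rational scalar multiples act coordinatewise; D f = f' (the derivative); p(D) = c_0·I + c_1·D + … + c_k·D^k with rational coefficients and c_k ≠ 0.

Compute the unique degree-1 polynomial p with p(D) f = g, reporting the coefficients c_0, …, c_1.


p(D) = I + D, i.e. c_0 = 1, c_1 = 1

D^0 f = 2x^7 + 8x - 9/4
D^1 f = 14x^6 + 8
matching coefficients of g against c_0 f + c_1 Df + … from the top degree down determines the c_i
solution: c_0 = 1, c_1 = 1


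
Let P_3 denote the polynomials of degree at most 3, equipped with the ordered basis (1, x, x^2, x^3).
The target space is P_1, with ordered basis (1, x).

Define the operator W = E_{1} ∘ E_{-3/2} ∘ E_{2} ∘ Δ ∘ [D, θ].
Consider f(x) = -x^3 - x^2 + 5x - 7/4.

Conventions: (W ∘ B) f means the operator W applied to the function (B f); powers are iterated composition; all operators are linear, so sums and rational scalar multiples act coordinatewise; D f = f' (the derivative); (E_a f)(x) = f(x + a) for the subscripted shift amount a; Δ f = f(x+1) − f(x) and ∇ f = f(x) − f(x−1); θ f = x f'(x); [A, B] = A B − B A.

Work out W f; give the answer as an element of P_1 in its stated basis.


θ f = -3x^3 - 2x^2 + 5x
D θ f = -9x^2 - 4x + 5
D f = -3x^2 - 2x + 5
θ D f = -6x^2 - 2x
[D, θ] f = -3x^2 - 2x + 5
Δ [D, θ] f = -6x - 5
E_{2} Δ [D, θ] f = -6x - 17
E_{-3/2} E_{2} Δ [D, θ] f = -6x - 8
E_{1} (E_{-3/2} ∘ E_{2} ∘ Δ ∘ [D, θ]) f = -6x - 14

the result is g(x) = -6x - 14


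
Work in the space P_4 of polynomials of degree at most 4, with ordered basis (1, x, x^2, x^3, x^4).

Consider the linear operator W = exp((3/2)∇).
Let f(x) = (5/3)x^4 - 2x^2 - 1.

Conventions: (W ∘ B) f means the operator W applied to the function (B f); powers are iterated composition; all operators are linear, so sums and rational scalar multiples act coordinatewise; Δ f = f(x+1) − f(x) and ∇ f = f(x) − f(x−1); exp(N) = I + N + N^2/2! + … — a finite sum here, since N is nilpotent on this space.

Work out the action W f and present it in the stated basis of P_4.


order-1 term: 10x^3 - 15x^2 + 4x + 1/2
order-2 term: (45/2)x^2 - 45x + 87/4
order-3 term: (45/2)x - 135/4
order-4 term: 135/16
the series for exp((3/2)∇) f terminates at order 4
exp((3/2)∇) f = (5/3)x^4 + 10x^3 + (11/2)x^2 - (37/2)x - 65/16

g(x) = (5/3)x^4 + 10x^3 + (11/2)x^2 - (37/2)x - 65/16


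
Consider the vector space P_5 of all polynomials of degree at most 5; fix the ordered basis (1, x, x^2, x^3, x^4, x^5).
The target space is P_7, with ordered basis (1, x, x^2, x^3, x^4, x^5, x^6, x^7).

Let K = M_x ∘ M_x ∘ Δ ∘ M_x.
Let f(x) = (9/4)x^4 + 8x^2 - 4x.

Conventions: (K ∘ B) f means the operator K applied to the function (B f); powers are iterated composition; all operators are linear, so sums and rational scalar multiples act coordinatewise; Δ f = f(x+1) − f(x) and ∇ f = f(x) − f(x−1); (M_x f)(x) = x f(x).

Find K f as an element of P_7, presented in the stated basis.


the image equals g(x) = (45/4)x^6 + (45/2)x^5 + (93/2)x^4 + (109/4)x^3 + (25/4)x^2

M_x f = (9/4)x^5 + 8x^3 - 4x^2
Δ M_x f = (45/4)x^4 + (45/2)x^3 + (93/2)x^2 + (109/4)x + 25/4
M_x (Δ ∘ M_x) f = (45/4)x^5 + (45/2)x^4 + (93/2)x^3 + (109/4)x^2 + (25/4)x
M_x M_x (Δ ∘ M_x) f = (45/4)x^6 + (45/2)x^5 + (93/2)x^4 + (109/4)x^3 + (25/4)x^2


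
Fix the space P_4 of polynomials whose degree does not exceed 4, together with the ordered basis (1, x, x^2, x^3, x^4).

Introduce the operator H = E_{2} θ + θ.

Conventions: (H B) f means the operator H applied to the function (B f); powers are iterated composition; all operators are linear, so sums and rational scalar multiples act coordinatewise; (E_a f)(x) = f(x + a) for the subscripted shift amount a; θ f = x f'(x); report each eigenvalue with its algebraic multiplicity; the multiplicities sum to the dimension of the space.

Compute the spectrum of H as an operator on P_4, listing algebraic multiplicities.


image of 1: 0
image of x: 2x + 2
image of x^2: 4x^2 + 8x + 8
image of x^3: 6x^3 + 18x^2 + 36x + 24
image of x^4: 8x^4 + 32x^3 + 96x^2 + 128x + 64
the matrix is upper triangular; its diagonal is (0, 2, 4, 6, 8)
for a triangular matrix the eigenvalues are the diagonal entries, with algebraic multiplicity their repetition count

λ = 0 (multiplicity 1), λ = 2 (multiplicity 1), λ = 4 (multiplicity 1), λ = 6 (multiplicity 1), λ = 8 (multiplicity 1)
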